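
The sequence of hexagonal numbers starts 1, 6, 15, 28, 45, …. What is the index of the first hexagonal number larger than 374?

Solve n(2n−1) > 374 for integer n.
The largest n with value ≤ 374 is 13 (since 325 ≤ 374 < 378), so the first above is n = 14, value 378.

14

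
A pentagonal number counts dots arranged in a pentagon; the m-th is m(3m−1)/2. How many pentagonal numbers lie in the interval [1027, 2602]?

The n-th pentagonal number is n(3n−1)/2.
Smallest index with value ≥ 1027: n = 27 (giving 1080).
Largest index with value ≤ 2602: n = 41 (giving 2501).
Indices 27 through 41: 15 terms.

15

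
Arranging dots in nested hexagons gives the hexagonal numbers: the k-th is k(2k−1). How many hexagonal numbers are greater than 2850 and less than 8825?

28

The n-th hexagonal number is n(2n−1).
Smallest index with value > 2850: n = 39 (giving 3003).
Largest index with value < 8825: n = 66 (giving 8646).
Indices 39 through 66: 28 terms.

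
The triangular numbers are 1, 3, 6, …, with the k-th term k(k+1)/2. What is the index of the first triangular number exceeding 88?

13

Solve n(n+1)/2 > 88 for integer n.
The largest n with value ≤ 88 is 12 (since 78 ≤ 88 < 91), so the first above is n = 13, value 91.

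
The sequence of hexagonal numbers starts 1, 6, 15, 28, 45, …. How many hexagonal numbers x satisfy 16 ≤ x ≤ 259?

8

The n-th hexagonal number is n(2n−1).
Smallest index with value ≥ 16: n = 4 (giving 28).
Largest index with value ≤ 259: n = 11 (giving 231).
Indices 4 through 11: 8 terms.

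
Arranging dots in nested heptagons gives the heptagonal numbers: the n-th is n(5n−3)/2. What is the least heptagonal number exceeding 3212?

3367

Solve n(5n−3)/2 > 3212 for integer n.
The largest n with value ≤ 3212 is 36 (since 3186 ≤ 3212 < 3367), so the first above is n = 37, value 3367.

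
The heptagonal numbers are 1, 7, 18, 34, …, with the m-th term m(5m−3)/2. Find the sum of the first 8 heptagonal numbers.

456

Σ i(5i−3)/2 = (5Σi² − 3Σi) / 2 over i = 1..8.
Σi = 36 and Σi² = 204.
(5·204 − 3·36) / 2 = 912/2 = 456.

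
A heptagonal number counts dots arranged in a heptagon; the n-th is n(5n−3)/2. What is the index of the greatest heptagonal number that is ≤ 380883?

Solve n(5n−3)/2 ≤ 380883 for integer n.
n = 390 gives 379665 ≤ 380883, while n = 391 gives 381616 > 380883; so the answer is index 390.

390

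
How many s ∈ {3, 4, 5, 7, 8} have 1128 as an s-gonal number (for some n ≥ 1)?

1

s = 3: P(3, 47) = 1128. ✓
s = 4: P(4, 33) = 1089 and P(4, 34) = 1156; 1128 is not s-gonal.
s = 5: P(5, 27) = 1080 and P(5, 28) = 1162; 1128 is not s-gonal.
s = 7: P(7, 21) = 1071 and P(7, 22) = 1177; 1128 is not s-gonal.
s = 8: P(8, 19) = 1045 and P(8, 20) = 1160; 1128 is not s-gonal.
Hits: s ∈ {3} → 1.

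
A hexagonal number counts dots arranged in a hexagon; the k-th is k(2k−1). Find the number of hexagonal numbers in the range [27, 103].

4

The n-th hexagonal number is n(2n−1).
Smallest index with value ≥ 27: n = 4 (giving 28).
Largest index with value ≤ 103: n = 7 (giving 91).
Indices 4 through 7: 4 terms.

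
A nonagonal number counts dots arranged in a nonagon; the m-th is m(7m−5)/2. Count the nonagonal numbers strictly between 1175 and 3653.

The n-th nonagonal number is n(7n−5)/2.
Smallest index with value > 1175: n = 19 (giving 1216).
Largest index with value < 3653: n = 32 (giving 3504).
Indices 19 through 32: 14 terms.

14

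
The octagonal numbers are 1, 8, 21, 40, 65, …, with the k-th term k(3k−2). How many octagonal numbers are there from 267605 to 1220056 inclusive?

340

The n-th octagonal number is n(3n−2).
Smallest index with value ≥ 267605: n = 299 (giving 267605).
Largest index with value ≤ 1220056: n = 638 (giving 1219856).
Indices 299 through 638: 340 terms.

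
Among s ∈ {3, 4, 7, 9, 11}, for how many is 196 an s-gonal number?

2

s = 3: P(3, 19) = 190 and P(3, 20) = 210; 196 is not s-gonal.
s = 4: P(4, 14) = 196. ✓
s = 7: P(7, 9) = 189 and P(7, 10) = 235; 196 is not s-gonal.
s = 9: P(9, 7) = 154 and P(9, 8) = 204; 196 is not s-gonal.
s = 11: P(11, 7) = 196. ✓
Hits: s ∈ {4, 11} → 2.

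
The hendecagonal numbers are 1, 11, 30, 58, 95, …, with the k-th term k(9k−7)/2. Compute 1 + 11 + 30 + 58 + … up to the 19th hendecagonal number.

10450

Σ i(9i−7)/2 = (9Σi² − 7Σi) / 2 over i = 1..19.
Σi = 190 and Σi² = 2470.
(9·2470 − 7·190) / 2 = 20900/2 = 10450.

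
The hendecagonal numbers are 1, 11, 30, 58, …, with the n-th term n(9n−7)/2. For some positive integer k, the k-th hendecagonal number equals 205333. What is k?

214

Set n(9n−7)/2 = 205333, giving 9n² − 7n − 410666 = 0.
The discriminant is 49 + 72·205333 = 14784025, and √14784025 = 3845.
So n = (7 + 3845) / 18 = 3852/18 = 214.
Check: 214·(9·214 − 7)/2 = 205333. ✓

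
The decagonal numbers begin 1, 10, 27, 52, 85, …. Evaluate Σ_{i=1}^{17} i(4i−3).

Σ i(4i−3) = 4Σi² − 3Σi over i = 1..17.
Σi = 153 and Σi² = 1785.
4·1785 − 3·153 = 6681.

6681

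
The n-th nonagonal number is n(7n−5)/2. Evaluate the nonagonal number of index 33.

33·(7·33 − 5)/2 = 33·226/2 = 33·113 = 3729.

3729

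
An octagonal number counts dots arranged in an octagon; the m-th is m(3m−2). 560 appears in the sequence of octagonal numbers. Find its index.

Set n(3n−2) = 560, giving 3n² − 2n − 560 = 0.
The discriminant is 4 + 12·560 = 6724, and √6724 = 82.
So n = (2 + 82) / 6 = 84/6 = 14.
Check: 14·(3·14 − 2) = 560. ✓

14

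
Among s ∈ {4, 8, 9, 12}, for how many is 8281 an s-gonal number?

s = 4: P(4, 91) = 8281. ✓
s = 8: P(8, 52) = 8008 and P(8, 53) = 8321; 8281 is not s-gonal.
s = 9: P(9, 49) = 8281. ✓
s = 12: P(12, 41) = 8241 and P(12, 42) = 8652; 8281 is not s-gonal.
Hits: s ∈ {4, 9} → 2.

2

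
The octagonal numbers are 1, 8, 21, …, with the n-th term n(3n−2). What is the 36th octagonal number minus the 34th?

416

36·(3·36 − 2) = 3816 and 34·(3·34 − 2) = 3400.
Difference: 3816 − 3400 = 416.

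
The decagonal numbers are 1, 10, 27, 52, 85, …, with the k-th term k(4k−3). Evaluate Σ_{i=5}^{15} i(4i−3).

Σ i(4i−3) = 4Σi² − 3Σi over i = 5..15.
Σi = 120 − 10 = 110 and Σi² = 1240 − 30 = 1210.
4·1210 − 3·110 = 4510.

4510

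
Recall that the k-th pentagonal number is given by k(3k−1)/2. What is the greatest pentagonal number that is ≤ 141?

117

Solve n(3n−1)/2 ≤ 141 for integer n.
n = 9 gives 117 ≤ 141, while n = 10 gives 145 > 141; so the answer is 117.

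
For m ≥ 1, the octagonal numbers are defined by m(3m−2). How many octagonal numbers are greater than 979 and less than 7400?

The n-th octagonal number is n(3n−2).
Smallest index with value > 979: n = 19 (giving 1045).
Largest index with value < 7400: n = 49 (giving 7105).
Indices 19 through 49: 31 terms.

31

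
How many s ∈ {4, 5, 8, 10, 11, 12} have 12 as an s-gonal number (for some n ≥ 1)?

s = 4: P(4, 3) = 9 and P(4, 4) = 16; 12 is not s-gonal.
s = 5: P(5, 3) = 12. ✓
s = 8: P(8, 2) = 8 and P(8, 3) = 21; 12 is not s-gonal.
s = 10: P(10, 2) = 10 and P(10, 3) = 27; 12 is not s-gonal.
s = 11: P(11, 2) = 11 and P(11, 3) = 30; 12 is not s-gonal.
s = 12: P(12, 2) = 12. ✓
Hits: s ∈ {5, 12} → 2.

2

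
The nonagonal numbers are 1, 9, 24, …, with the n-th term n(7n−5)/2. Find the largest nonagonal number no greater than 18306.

17964

Solve n(7n−5)/2 ≤ 18306 for integer n.
n = 72 gives 17964 ≤ 18306, while n = 73 gives 18469 > 18306; so the answer is 17964.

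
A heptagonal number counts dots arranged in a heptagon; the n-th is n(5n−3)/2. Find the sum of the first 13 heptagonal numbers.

1911

Σ i(5i−3)/2 = (5Σi² − 3Σi) / 2 over i = 1..13.
Σi = 91 and Σi² = 819.
(5·819 − 3·91) / 2 = 3822/2 = 1911.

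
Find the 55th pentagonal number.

4510

55·(3·55 − 1)/2 = 55·164/2 = 55·82 = 4510.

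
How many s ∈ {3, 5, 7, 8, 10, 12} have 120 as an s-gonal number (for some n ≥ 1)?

s = 3: P(3, 15) = 120. ✓
s = 5: P(5, 9) = 117 and P(5, 10) = 145; 120 is not s-gonal.
s = 7: P(7, 7) = 112 and P(7, 8) = 148; 120 is not s-gonal.
s = 8: P(8, 6) = 96 and P(8, 7) = 133; 120 is not s-gonal.
s = 10: P(10, 5) = 85 and P(10, 6) = 126; 120 is not s-gonal.
s = 12: P(12, 5) = 105 and P(12, 6) = 156; 120 is not s-gonal.
Hits: s ∈ {3} → 1.

1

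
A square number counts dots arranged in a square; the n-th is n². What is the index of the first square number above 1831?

43

Solve n² > 1831 for integer n.
The largest n with value ≤ 1831 is 42 (since 1764 ≤ 1831 < 1849), so the first above is n = 43, value 1849.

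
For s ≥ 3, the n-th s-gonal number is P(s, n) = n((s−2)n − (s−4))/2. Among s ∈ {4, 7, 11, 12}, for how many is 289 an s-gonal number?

1

s = 4: P(4, 17) = 289. ✓
s = 7: P(7, 11) = 286 and P(7, 12) = 342; 289 is not s-gonal.
s = 11: P(11, 8) = 260 and P(11, 9) = 333; 289 is not s-gonal.
s = 12: P(12, 8) = 288 and P(12, 9) = 369; 289 is not s-gonal.
Hits: s ∈ {4} → 1.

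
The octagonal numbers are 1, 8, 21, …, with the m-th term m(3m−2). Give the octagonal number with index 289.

The 289th octagonal number is n(3n−2) with n = 289.
289·(3·289 − 2) = 289·865 = 249985.

249985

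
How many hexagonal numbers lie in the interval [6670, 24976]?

The n-th hexagonal number is n(2n−1).
Smallest index with value ≥ 6670: n = 58 (giving 6670).
Largest index with value ≤ 24976: n = 112 (giving 24976).
Indices 58 through 112: 55 terms.

55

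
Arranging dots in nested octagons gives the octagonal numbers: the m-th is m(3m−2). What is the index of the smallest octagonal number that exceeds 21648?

86

Solve n(3n−2) > 21648 for integer n.
The largest n with value ≤ 21648 is 85 (since 21505 ≤ 21648 < 22016), so the first above is n = 86, value 22016.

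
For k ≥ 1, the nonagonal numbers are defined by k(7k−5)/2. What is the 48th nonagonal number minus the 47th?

330

Consecutive nonagonal numbers differ by 7n − 6: here 7·48 − 6 = 330.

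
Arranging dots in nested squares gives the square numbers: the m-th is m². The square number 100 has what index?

We need n² = 100, so n = √100 = 10.
Check: 10² = 100. ✓

10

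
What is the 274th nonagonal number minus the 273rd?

1912

Consecutive nonagonal numbers differ by 7n − 6: here 7·274 − 6 = 1912.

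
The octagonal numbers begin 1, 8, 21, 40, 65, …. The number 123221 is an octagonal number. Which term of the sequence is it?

Set n(3n−2) = 123221, giving 3n² − 2n − 123221 = 0.
So n = (2 + 1216) / 6 = 1218/6 = 203.
Check: 203·(3·203 − 2) = 123221. ✓

203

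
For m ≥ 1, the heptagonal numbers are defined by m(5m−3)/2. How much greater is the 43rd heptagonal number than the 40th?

618

43·(5·43 − 3)/2 = 4558 and 40·(5·40 − 3)/2 = 3940.
Difference: 4558 − 3940 = 618.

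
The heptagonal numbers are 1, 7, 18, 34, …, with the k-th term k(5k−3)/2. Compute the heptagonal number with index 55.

7480

The 55th heptagonal number is n(5n−3)/2 with n = 55.
55·(5·55 − 3)/2 = 55·272/2 = 55·136 = 7480.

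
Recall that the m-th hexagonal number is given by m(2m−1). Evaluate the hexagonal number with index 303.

183315

The 303rd hexagonal number is n(2n−1) with n = 303.
303·(2·303 − 1) = 303·605 = 183315.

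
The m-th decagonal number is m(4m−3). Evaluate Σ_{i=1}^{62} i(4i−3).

Σ i(4i−3) = 4Σi² − 3Σi over i = 1..62.
Σi = 1953 and Σi² = 81375.
4·81375 − 3·1953 = 319641.

319641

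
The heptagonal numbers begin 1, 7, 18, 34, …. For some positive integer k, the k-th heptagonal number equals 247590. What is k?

315

Set n(5n−3)/2 = 247590, giving 5n² − 3n − 495180 = 0.
The discriminant is 9 + 40·247590 = 9903609, and √9903609 = 3147.
So n = (3 + 3147) / 10 = 3150/10 = 315.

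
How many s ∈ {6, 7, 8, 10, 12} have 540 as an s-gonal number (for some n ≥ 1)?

s = 6: P(6, 16) = 496 and P(6, 17) = 561; 540 is not s-gonal.
s = 7: P(7, 15) = 540. ✓
s = 8: P(8, 13) = 481 and P(8, 14) = 560; 540 is not s-gonal.
s = 10: P(10, 12) = 540. ✓
s = 12: P(12, 10) = 460 and P(12, 11) = 561; 540 is not s-gonal.
Hits: s ∈ {7, 10} → 2.

2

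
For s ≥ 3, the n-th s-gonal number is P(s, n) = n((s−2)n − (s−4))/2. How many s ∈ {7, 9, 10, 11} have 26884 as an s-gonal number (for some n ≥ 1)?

2

s = 7: P(7, 104) = 26884. ✓
s = 9: P(9, 88) = 26884. ✓
s = 10: P(10, 82) = 26650 and P(10, 83) = 27307; 26884 is not s-gonal.
s = 11: P(11, 77) = 26411 and P(11, 78) = 27105; 26884 is not s-gonal.
Hits: s ∈ {7, 9} → 2.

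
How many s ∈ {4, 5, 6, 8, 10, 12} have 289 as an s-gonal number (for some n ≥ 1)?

1

s = 4: P(4, 17) = 289. ✓
s = 5: P(5, 14) = 287 and P(5, 15) = 330; 289 is not s-gonal.
s = 6: P(6, 12) = 276 and P(6, 13) = 325; 289 is not s-gonal.
s = 8: P(8, 10) = 280 and P(8, 11) = 341; 289 is not s-gonal.
s = 10: P(10, 8) = 232 and P(10, 9) = 297; 289 is not s-gonal.
s = 12: P(12, 8) = 288 and P(12, 9) = 369; 289 is not s-gonal.
Hits: s ∈ {4} → 1.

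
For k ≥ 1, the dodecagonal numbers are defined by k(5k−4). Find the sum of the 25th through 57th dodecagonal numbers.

Σ i(5i−4) = 5Σi² − 4Σi over i = 25..57.
Σi = 1653 − 300 = 1353 and Σi² = 63365 − 4900 = 58465.
5·58465 − 4·1353 = 286913.

286913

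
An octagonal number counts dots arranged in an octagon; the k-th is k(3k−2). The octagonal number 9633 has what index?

Set n(3n−2) = 9633, giving 3n² − 2n − 9633 = 0.
The discriminant is 4 + 12·9633 = 115600, and √115600 = 340.
So n = (2 + 340) / 6 = 342/6 = 57.

57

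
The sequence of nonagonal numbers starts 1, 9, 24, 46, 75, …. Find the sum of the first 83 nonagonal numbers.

670474

Σ i(7i−5)/2 = (7Σi² − 5Σi) / 2 over i = 1..83.
Σi = 3486 and Σi² = 194054.
(7·194054 − 5·3486) / 2 = 1340948/2 = 670474.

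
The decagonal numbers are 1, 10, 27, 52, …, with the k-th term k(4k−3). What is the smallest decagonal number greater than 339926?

340180

Solve n(4n−3) > 339926 for integer n.
The largest n with value ≤ 339926 is 291 (since 337851 ≤ 339926 < 340180), so the first above is n = 292, value 340180.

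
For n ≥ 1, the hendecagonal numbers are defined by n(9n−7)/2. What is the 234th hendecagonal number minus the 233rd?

Consecutive hendecagonal numbers differ by 9n − 8: here 9·234 − 8 = 2098.

2098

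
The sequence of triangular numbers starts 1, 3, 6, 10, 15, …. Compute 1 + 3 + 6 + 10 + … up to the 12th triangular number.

Σ i(i+1)/2 = (Σi² + Σi) / 2 over i = 1..12.
Σi = 78 and Σi² = 650.
(1·650 + 1·78) / 2 = 728/2 = 364.

364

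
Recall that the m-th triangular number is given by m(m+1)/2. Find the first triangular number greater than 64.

66

Solve n(n+1)/2 > 64 for integer n.
The largest n with value ≤ 64 is 10 (since 55 ≤ 64 < 66), so the first above is n = 11, value 66.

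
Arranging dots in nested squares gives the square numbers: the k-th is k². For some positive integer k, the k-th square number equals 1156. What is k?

We need n² = 1156, so n = √1156 = 34.
Check: 34² = 1156. ✓

34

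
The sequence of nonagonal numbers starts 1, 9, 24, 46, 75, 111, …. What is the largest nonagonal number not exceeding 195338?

194346

Solve n(7n−5)/2 ≤ 195338 for integer n.
n = 236 gives 194346 ≤ 195338, while n = 237 gives 195999 > 195338; so the answer is 194346.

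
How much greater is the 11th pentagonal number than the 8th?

11·(3·11 − 1)/2 = 176 and 8·(3·8 − 1)/2 = 92.
Difference: 176 − 92 = 84.

84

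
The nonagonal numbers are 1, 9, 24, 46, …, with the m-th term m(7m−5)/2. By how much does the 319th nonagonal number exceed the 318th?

Consecutive nonagonal numbers differ by 7n − 6: here 7·319 − 6 = 2227.

2227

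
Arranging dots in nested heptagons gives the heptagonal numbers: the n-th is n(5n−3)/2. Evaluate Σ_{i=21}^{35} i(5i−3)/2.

29470

Σ i(5i−3)/2 = (5Σi² − 3Σi) / 2 over i = 21..35.
Σi = 630 − 210 = 420 and Σi² = 14910 − 2870 = 12040.
(5·12040 − 3·420) / 2 = 58940/2 = 29470.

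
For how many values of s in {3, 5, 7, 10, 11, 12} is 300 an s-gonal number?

s = 3: P(3, 24) = 300. ✓
s = 5: P(5, 14) = 287 and P(5, 15) = 330; 300 is not s-gonal.
s = 7: P(7, 11) = 286 and P(7, 12) = 342; 300 is not s-gonal.
s = 10: P(10, 9) = 297 and P(10, 10) = 370; 300 is not s-gonal.
s = 11: P(11, 8) = 260 and P(11, 9) = 333; 300 is not s-gonal.
s = 12: P(12, 8) = 288 and P(12, 9) = 369; 300 is not s-gonal.
Hits: s ∈ {3} → 1.

1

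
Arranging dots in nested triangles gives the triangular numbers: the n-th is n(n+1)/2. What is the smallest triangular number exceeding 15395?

15400

Solve n(n+1)/2 > 15395 for integer n.
The largest n with value ≤ 15395 is 174 (since 15225 ≤ 15395 < 15400), so the first above is n = 175, value 15400.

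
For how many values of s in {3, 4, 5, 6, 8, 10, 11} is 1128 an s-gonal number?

s = 3: P(3, 47) = 1128. ✓
s = 4: P(4, 33) = 1089 and P(4, 34) = 1156; 1128 is not s-gonal.
s = 5: P(5, 27) = 1080 and P(5, 28) = 1162; 1128 is not s-gonal.
s = 6: P(6, 24) = 1128. ✓
s = 8: P(8, 19) = 1045 and P(8, 20) = 1160; 1128 is not s-gonal.
s = 10: P(10, 17) = 1105 and P(10, 18) = 1242; 1128 is not s-gonal.
s = 11: P(11, 16) = 1096 and P(11, 17) = 1241; 1128 is not s-gonal.
Hits: s ∈ {3, 6} → 2.

2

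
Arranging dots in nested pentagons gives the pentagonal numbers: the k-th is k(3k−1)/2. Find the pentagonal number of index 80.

9560

The 80th pentagonal number is n(3n−1)/2 with n = 80.
80·(3·80 − 1)/2 = 80·239/2 = 9560.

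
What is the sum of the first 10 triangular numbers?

220

Σ i(i+1)/2 = (Σi² + Σi) / 2 over i = 1..10.
Σi = 55 and Σi² = 385.
(1·385 + 1·55) / 2 = 440/2 = 220.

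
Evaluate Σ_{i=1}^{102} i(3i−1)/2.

535806

Σ i(3i−1)/2 = (3Σi² − Σi) / 2 over i = 1..102.
Σi = 5253 and Σi² = 358955.
(3·358955 − 1·5253) / 2 = 1071612/2 = 535806.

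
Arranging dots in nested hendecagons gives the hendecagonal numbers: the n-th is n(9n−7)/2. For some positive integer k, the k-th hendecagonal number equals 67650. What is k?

123

Set n(9n−7)/2 = 67650, giving 9n² − 7n − 135300 = 0.
The discriminant is 49 + 72·67650 = 4870849, and √4870849 = 2207.
So n = (7 + 2207) / 18 = 2214/18 = 123.
Check: 123·(9·123 − 7)/2 = 67650. ✓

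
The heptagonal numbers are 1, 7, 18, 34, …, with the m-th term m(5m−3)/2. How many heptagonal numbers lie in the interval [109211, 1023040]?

The n-th heptagonal number is n(5n−3)/2.
Smallest index with value ≥ 109211: n = 210 (giving 109935).
Largest index with value ≤ 1023040: n = 640 (giving 1023040).
Indices 210 through 640: 431 terms.

431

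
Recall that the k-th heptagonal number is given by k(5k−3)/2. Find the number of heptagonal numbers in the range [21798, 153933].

The n-th heptagonal number is n(5n−3)/2.
Smallest index with value ≥ 21798: n = 94 (giving 21949).
Largest index with value ≤ 153933: n = 248 (giving 153388).
Indices 94 through 248: 155 terms.

155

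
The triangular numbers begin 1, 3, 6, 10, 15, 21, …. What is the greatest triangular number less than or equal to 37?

Solve n(n+1)/2 ≤ 37 for integer n.
n = 8 gives 36 ≤ 37, while n = 9 gives 45 > 37; so the answer is 36.

36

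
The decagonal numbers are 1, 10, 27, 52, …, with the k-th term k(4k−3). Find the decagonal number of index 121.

The 121st decagonal number is n(4n−3) with n = 121.
121·(4·121 − 3) = 121·481 = 58201.

58201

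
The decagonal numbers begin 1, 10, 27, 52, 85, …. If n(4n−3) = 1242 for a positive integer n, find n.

18

Set n(4n−3) = 1242, giving 4n² − 3n − 1242 = 0.
So n = (3 + 141) / 8 = 144/8 = 18.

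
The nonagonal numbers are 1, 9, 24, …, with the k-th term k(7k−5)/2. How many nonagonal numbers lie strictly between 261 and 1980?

The n-th nonagonal number is n(7n−5)/2.
Smallest index with value > 261: n = 10 (giving 325).
Largest index with value < 1980: n = 24 (giving 1956).
Indices 10 through 24: 15 terms.

15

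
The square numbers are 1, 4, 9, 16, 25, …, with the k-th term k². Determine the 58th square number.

The 58th square number is n² with n = 58.
58² = 3364.

3364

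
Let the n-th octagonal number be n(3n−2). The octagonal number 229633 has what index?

Set n(3n−2) = 229633, giving 3n² − 2n − 229633 = 0.
The discriminant is 4 + 12·229633 = 2755600, and √2755600 = 1660.
So n = (2 + 1660) / 6 = 1662/6 = 277.

277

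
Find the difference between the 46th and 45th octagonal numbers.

Consecutive octagonal numbers differ by 6n − 5: here 6·46 − 5 = 271.

271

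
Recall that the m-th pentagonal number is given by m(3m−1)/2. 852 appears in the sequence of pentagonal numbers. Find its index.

24

Set n(3n−1)/2 = 852, giving 3n² − n − 1704 = 0.
The discriminant is 1 + 24·852 = 20449, and √20449 = 143.
So n = (1 + 143) / 6 = 144/6 = 24.
Check: 24·(3·24 − 1)/2 = 852. ✓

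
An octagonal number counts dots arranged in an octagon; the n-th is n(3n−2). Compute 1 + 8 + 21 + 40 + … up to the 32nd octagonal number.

33264

Σ i(3i−2) = 3Σi² − 2Σi over i = 1..32.
Σi = 528 and Σi² = 11440.
3·11440 − 2·528 = 33264.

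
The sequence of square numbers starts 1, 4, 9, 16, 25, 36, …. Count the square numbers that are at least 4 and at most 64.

7

The n-th square number is n².
Smallest index with value ≥ 4: n = 2 (giving 4).
Largest index with value ≤ 64: n = 8 (giving 64).
Indices 2 through 8: 7 terms.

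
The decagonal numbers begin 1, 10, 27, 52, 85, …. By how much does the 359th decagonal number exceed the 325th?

92922

359·(4·359 − 3) = 514447 and 325·(4·325 − 3) = 421525.
Difference: 514447 − 421525 = 92922.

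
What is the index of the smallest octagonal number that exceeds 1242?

Solve n(3n−2) > 1242 for integer n.
The largest n with value ≤ 1242 is 20 (since 1160 ≤ 1242 < 1281), so the first above is n = 21, value 1281.

21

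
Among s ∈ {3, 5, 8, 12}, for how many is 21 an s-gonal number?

2

s = 3: P(3, 6) = 21. ✓
s = 5: P(5, 3) = 12 and P(5, 4) = 22; 21 is not s-gonal.
s = 8: P(8, 3) = 21. ✓
s = 12: P(12, 2) = 12 and P(12, 3) = 33; 21 is not s-gonal.
Hits: s ∈ {3, 8} → 2.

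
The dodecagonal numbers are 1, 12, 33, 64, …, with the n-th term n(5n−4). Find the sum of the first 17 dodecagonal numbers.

8313

Σ i(5i−4) = 5Σi² − 4Σi over i = 1..17.
Σi = 153 and Σi² = 1785.
5·1785 − 4·153 = 8313.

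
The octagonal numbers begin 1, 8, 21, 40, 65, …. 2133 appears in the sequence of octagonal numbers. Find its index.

Set n(3n−2) = 2133, giving 3n² − 2n − 2133 = 0.
The discriminant is 4 + 12·2133 = 25600, and √25600 = 160.
So n = (2 + 160) / 6 = 162/6 = 27.

27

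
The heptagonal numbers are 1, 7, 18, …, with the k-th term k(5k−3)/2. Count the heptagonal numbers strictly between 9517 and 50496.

80

The n-th heptagonal number is n(5n−3)/2.
Smallest index with value > 9517: n = 63 (giving 9828).
Largest index with value < 50496: n = 142 (giving 50197).
Indices 63 through 142: 80 terms.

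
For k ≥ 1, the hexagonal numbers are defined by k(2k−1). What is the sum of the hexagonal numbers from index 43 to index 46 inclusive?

Σ i(2i−1) = 2Σi² − Σi over i = 43..46.
Σi = 1081 − 903 = 178 and Σi² = 33511 − 25585 = 7926.
2·7926 − 1·178 = 15674.

15674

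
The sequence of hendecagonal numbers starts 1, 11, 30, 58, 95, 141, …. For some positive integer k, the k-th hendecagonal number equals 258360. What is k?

240

Set n(9n−7)/2 = 258360, giving 9n² − 7n − 516720 = 0.
The discriminant is 49 + 72·258360 = 18601969, and √18601969 = 4313.
So n = (7 + 4313) / 18 = 4320/18 = 240.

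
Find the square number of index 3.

9

The 3rd square number is n² with n = 3.
3² = 9.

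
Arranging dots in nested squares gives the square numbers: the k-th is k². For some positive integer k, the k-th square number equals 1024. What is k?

We need n² = 1024, so n = √1024 = 32.

32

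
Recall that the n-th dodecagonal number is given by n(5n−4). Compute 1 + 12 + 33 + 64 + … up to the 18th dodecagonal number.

9861

Σ i(5i−4) = 5Σi² − 4Σi over i = 1..18.
Σi = 171 and Σi² = 2109.
5·2109 − 4·171 = 9861.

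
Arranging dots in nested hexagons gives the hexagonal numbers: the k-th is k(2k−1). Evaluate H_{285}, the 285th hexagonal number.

162165

285·(2·285 − 1) = 285·569 = 162165.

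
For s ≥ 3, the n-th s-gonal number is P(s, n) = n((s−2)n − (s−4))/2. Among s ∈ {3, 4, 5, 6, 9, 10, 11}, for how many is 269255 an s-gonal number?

1

s = 3: P(3, 733) = 269011 and P(3, 734) = 269745; 269255 is not s-gonal.
s = 4: P(4, 518) = 268324 and P(4, 519) = 269361; 269255 is not s-gonal.
s = 5: P(5, 423) = 268182 and P(5, 424) = 269452; 269255 is not s-gonal.
s = 6: P(6, 367) = 269011 and P(6, 368) = 270480; 269255 is not s-gonal.
s = 9: P(9, 277) = 267859 and P(9, 278) = 269799; 269255 is not s-gonal.
s = 10: P(10, 259) = 267547 and P(10, 260) = 269620; 269255 is not s-gonal.
s = 11: P(11, 245) = 269255. ✓
Hits: s ∈ {11} → 1.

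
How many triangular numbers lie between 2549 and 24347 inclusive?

150

The n-th triangular number is n(n+1)/2.
Smallest index with value ≥ 2549: n = 71 (giving 2556).
Largest index with value ≤ 24347: n = 220 (giving 24310).
Indices 71 through 220: 150 terms.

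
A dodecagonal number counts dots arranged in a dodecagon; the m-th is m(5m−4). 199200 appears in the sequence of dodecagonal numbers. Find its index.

200

Set n(5n−4) = 199200, giving 5n² − 4n − 199200 = 0.
The discriminant is 16 + 20·199200 = 3984016, and √3984016 = 1996.
So n = (4 + 1996) / 10 = 2000/10 = 200.
Check: 200·(5·200 − 4) = 199200. ✓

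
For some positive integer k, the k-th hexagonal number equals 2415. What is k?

Set n(2n−1) = 2415, giving 2n² − n − 2415 = 0.
So n = (1 + 139) / 4 = 140/4 = 35.
Check: 35·(2·35 − 1) = 2415. ✓

35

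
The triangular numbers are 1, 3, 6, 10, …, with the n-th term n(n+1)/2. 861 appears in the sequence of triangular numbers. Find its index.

41

Set n(n+1)/2 = 861, giving n² + n − 1722 = 0.
So n = (-1 + 83) / 2 = 82/2 = 41.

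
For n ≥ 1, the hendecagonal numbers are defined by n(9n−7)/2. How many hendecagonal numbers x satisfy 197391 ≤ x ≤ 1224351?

The n-th hendecagonal number is n(9n−7)/2.
Smallest index with value ≥ 197391: n = 210 (giving 197715).
Largest index with value ≤ 1224351: n = 522 (giving 1224351).
Indices 210 through 522: 313 terms.

313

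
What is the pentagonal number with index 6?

51

6·(3·6 − 1)/2 = 6·17/2 = 51.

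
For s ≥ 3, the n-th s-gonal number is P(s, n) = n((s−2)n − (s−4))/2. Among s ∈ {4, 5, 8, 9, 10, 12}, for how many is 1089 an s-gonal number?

2

s = 4: P(4, 33) = 1089. ✓
s = 5: P(5, 27) = 1080 and P(5, 28) = 1162; 1089 is not s-gonal.
s = 8: P(8, 19) = 1045 and P(8, 20) = 1160; 1089 is not s-gonal.
s = 9: P(9, 18) = 1089. ✓
s = 10: P(10, 16) = 976 and P(10, 17) = 1105; 1089 is not s-gonal.
s = 12: P(12, 15) = 1065 and P(12, 16) = 1216; 1089 is not s-gonal.
Hits: s ∈ {4, 9} → 2.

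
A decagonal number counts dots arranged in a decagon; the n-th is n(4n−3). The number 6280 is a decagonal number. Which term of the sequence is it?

Set n(4n−3) = 6280, giving 4n² − 3n − 6280 = 0.
The discriminant is 9 + 16·6280 = 100489, and √100489 = 317.
So n = (3 + 317) / 8 = 320/8 = 40.

40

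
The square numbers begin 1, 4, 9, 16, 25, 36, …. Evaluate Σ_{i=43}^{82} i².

Σ_{i=43}^{82} i² = 187165 − 25585 = 161580.

161580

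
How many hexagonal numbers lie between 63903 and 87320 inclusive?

The n-th hexagonal number is n(2n−1).
Smallest index with value ≥ 63903: n = 179 (giving 63903).
Largest index with value ≤ 87320: n = 209 (giving 87153).
Indices 179 through 209: 31 terms.

31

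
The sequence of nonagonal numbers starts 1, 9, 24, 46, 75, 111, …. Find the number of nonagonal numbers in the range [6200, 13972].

21

The n-th nonagonal number is n(7n−5)/2.
Smallest index with value ≥ 6200: n = 43 (giving 6364).
Largest index with value ≤ 13972: n = 63 (giving 13734).
Indices 43 through 63: 21 terms.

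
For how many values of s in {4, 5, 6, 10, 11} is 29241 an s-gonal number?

s = 4: P(4, 171) = 29241. ✓
s = 5: P(5, 139) = 28912 and P(5, 140) = 29330; 29241 is not s-gonal.
s = 6: P(6, 121) = 29161 and P(6, 122) = 29646; 29241 is not s-gonal.
s = 10: P(10, 85) = 28645 and P(10, 86) = 29326; 29241 is not s-gonal.
s = 11: P(11, 81) = 29241. ✓
Hits: s ∈ {4, 11} → 2.

2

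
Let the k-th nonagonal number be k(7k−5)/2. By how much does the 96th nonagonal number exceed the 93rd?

1977

96·(7·96 − 5)/2 = 32016 and 93·(7·93 − 5)/2 = 30039.
Difference: 32016 − 30039 = 1977.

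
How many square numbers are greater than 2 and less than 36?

The n-th square number is n².
Smallest index with value > 2: n = 2 (giving 4).
Largest index with value < 36: n = 5 (giving 25).
Indices 2 through 5: 4 terms.

4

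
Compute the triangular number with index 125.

The 125th triangular number is n(n+1)/2 with n = 125.
125·126/2 = 15750/2 = 7875.

7875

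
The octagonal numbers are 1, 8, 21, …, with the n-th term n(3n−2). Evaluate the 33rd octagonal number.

The 33rd octagonal number is n(3n−2) with n = 33.
33·(3·33 − 2) = 33·97 = 3201.

3201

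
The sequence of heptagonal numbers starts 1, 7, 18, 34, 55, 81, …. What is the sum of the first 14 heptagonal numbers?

2380

Σ i(5i−3)/2 = (5Σi² − 3Σi) / 2 over i = 1..14.
Σi = 105 and Σi² = 1015.
(5·1015 − 3·105) / 2 = 4760/2 = 2380.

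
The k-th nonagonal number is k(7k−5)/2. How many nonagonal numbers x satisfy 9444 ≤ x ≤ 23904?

31

The n-th nonagonal number is n(7n−5)/2.
Smallest index with value ≥ 9444: n = 53 (giving 9699).
Largest index with value ≤ 23904: n = 83 (giving 23904).
Indices 53 through 83: 31 terms.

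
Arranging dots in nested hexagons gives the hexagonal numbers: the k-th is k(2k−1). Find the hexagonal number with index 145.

The 145th hexagonal number is n(2n−1) with n = 145.
145·(2·145 − 1) = 145·289 = 41905.

41905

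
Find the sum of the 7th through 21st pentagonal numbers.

4725

Σ i(3i−1)/2 = (3Σi² − Σi) / 2 over i = 7..21.
Σi = 231 − 21 = 210 and Σi² = 3311 − 91 = 3220.
(3·3220 − 1·210) / 2 = 9450/2 = 4725.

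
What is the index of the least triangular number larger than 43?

9

Solve n(n+1)/2 > 43 for integer n.
The largest n with value ≤ 43 is 8 (since 36 ≤ 43 < 45), so the first above is n = 9, value 45.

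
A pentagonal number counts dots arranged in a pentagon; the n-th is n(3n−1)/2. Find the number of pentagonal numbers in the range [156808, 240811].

77

The n-th pentagonal number is n(3n−1)/2.
Smallest index with value ≥ 156808: n = 324 (giving 157302).
Largest index with value ≤ 240811: n = 400 (giving 239800).
Indices 324 through 400: 77 terms.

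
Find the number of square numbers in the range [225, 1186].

20

The n-th square number is n².
Smallest index with value ≥ 225: n = 15 (giving 225).
Largest index with value ≤ 1186: n = 34 (giving 1156).
Indices 15 through 34: 20 terms.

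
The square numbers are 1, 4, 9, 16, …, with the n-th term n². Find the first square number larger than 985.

1024

Solve n² > 985 for integer n.
The largest n with value ≤ 985 is 31 (since 961 ≤ 985 < 1024), so the first above is n = 32, value 1024.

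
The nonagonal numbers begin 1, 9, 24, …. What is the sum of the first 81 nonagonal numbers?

Σ i(7i−5)/2 = (7Σi² − 5Σi) / 2 over i = 1..81.
Σi = 3321 and Σi² = 180441.
(7·180441 − 5·3321) / 2 = 1246482/2 = 623241.

623241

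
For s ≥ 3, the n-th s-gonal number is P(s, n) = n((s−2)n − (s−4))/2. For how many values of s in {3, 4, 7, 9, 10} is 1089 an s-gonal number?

s = 3: P(3, 46) = 1081 and P(3, 47) = 1128; 1089 is not s-gonal.
s = 4: P(4, 33) = 1089. ✓
s = 7: P(7, 21) = 1071 and P(7, 22) = 1177; 1089 is not s-gonal.
s = 9: P(9, 18) = 1089. ✓
s = 10: P(10, 16) = 976 and P(10, 17) = 1105; 1089 is not s-gonal.
Hits: s ∈ {4, 9} → 2.

2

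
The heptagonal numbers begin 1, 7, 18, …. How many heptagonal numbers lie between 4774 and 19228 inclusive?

The n-th heptagonal number is n(5n−3)/2.
Smallest index with value ≥ 4774: n = 44 (giving 4774).
Largest index with value ≤ 19228: n = 88 (giving 19228).
Indices 44 through 88: 45 terms.

45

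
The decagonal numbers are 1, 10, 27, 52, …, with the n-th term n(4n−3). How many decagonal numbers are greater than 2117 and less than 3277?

The n-th decagonal number is n(4n−3).
Smallest index with value > 2117: n = 24 (giving 2232).
Largest index with value < 3277: n = 28 (giving 3052).
Indices 24 through 28: 5 terms.

5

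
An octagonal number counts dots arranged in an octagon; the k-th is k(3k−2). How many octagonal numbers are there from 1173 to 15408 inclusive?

The n-th octagonal number is n(3n−2).
Smallest index with value ≥ 1173: n = 21 (giving 1281).
Largest index with value ≤ 15408: n = 72 (giving 15408).
Indices 21 through 72: 52 terms.

52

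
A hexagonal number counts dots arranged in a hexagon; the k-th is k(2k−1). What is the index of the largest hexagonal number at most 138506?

Solve n(2n−1) ≤ 138506 for integer n.
n = 263 gives 138075 ≤ 138506, while n = 264 gives 139128 > 138506; so the answer is index 263.

263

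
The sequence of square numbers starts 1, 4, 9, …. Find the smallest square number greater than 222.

Solve n² > 222 for integer n.
The largest n with value ≤ 222 is 14 (since 196 ≤ 222 < 225), so the first above is n = 15, value 225.

225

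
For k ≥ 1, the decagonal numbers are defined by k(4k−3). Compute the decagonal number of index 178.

126202

The 178th decagonal number is n(4n−3) with n = 178.
178·(4·178 − 3) = 178·709 = 126202.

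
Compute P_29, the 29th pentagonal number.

29·(3·29 − 1)/2 = 29·86/2 = 29·43 = 1247.

1247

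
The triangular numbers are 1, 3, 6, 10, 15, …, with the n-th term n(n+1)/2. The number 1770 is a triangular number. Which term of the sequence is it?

Set n(n+1)/2 = 1770, giving n² + n − 3540 = 0.
The discriminant is 1 + 8·1770 = 14161, and √14161 = 119.
So n = (-1 + 119) / 2 = 118/2 = 59.
Check: 59·60/2 = 1770. ✓

59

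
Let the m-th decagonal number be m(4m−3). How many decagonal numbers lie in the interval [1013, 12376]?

The n-th decagonal number is n(4n−3).
Smallest index with value ≥ 1013: n = 17 (giving 1105).
Largest index with value ≤ 12376: n = 56 (giving 12376).
Indices 17 through 56: 40 terms.

40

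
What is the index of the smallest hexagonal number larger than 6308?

Solve n(2n−1) > 6308 for integer n.
The largest n with value ≤ 6308 is 56 (since 6216 ≤ 6308 < 6441), so the first above is n = 57, value 6441.

57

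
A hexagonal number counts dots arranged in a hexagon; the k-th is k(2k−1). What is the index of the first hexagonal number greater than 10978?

Solve n(2n−1) > 10978 for integer n.
The largest n with value ≤ 10978 is 74 (since 10878 ≤ 10978 < 11175), so the first above is n = 75, value 11175.

75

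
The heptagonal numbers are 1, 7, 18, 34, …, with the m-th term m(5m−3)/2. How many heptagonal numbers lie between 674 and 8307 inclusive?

41

The n-th heptagonal number is n(5n−3)/2.
Smallest index with value ≥ 674: n = 17 (giving 697).
Largest index with value ≤ 8307: n = 57 (giving 8037).
Indices 17 through 57: 41 terms.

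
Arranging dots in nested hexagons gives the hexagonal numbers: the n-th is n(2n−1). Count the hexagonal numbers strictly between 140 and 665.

The n-th hexagonal number is n(2n−1).
Smallest index with value > 140: n = 9 (giving 153).
Largest index with value < 665: n = 18 (giving 630).
Indices 9 through 18: 10 terms.

10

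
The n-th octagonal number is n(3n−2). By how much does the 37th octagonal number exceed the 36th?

Consecutive octagonal numbers differ by 6n − 5: here 6·37 − 5 = 217.

217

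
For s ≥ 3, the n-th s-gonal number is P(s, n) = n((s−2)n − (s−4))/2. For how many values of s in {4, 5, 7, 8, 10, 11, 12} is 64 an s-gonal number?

2

s = 4: P(4, 8) = 64. ✓
s = 5: P(5, 6) = 51 and P(5, 7) = 70; 64 is not s-gonal.
s = 7: P(7, 5) = 55 and P(7, 6) = 81; 64 is not s-gonal.
s = 8: P(8, 4) = 40 and P(8, 5) = 65; 64 is not s-gonal.
s = 10: P(10, 4) = 52 and P(10, 5) = 85; 64 is not s-gonal.
s = 11: P(11, 4) = 58 and P(11, 5) = 95; 64 is not s-gonal.
s = 12: P(12, 4) = 64. ✓
Hits: s ∈ {4, 12} → 2.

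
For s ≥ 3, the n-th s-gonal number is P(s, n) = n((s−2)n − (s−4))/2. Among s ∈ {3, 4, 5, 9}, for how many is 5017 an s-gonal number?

1

s = 3: P(3, 99) = 4950 and P(3, 100) = 5050; 5017 is not s-gonal.
s = 4: P(4, 70) = 4900 and P(4, 71) = 5041; 5017 is not s-gonal.
s = 5: P(5, 58) = 5017. ✓
s = 9: P(9, 38) = 4959 and P(9, 39) = 5226; 5017 is not s-gonal.
Hits: s ∈ {5} → 1.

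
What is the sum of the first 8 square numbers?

204

Σ_{i=1}^{8} i² = 8·9·17/6 = 204.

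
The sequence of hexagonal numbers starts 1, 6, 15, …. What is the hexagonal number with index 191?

72771

The 191st hexagonal number is n(2n−1) with n = 191.
191·(2·191 − 1) = 191·381 = 72771.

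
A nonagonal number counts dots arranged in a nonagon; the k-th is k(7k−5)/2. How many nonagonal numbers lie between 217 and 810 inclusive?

The n-th nonagonal number is n(7n−5)/2.
Smallest index with value ≥ 217: n = 9 (giving 261).
Largest index with value ≤ 810: n = 15 (giving 750).
Indices 9 through 15: 7 terms.

7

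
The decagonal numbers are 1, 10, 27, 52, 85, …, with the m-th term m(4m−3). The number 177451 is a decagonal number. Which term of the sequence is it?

211

Set n(4n−3) = 177451, giving 4n² − 3n − 177451 = 0.
The discriminant is 9 + 16·177451 = 2839225, and √2839225 = 1685.
So n = (3 + 1685) / 8 = 1688/8 = 211.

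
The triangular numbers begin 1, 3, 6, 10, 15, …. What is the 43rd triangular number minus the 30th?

43·44/2 = 946 and 30·31/2 = 465.
Difference: 946 − 465 = 481.

481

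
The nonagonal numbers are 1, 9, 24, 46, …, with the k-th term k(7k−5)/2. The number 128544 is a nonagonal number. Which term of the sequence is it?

Set n(7n−5)/2 = 128544, giving 7n² − 5n − 257088 = 0.
The discriminant is 25 + 56·128544 = 7198489, and √7198489 = 2683.
So n = (5 + 2683) / 14 = 2688/14 = 192.

192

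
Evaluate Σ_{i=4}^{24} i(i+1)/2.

Σ i(i+1)/2 = (Σi² + Σi) / 2 over i = 4..24.
Σi = 300 − 6 = 294 and Σi² = 4900 − 14 = 4886.
(1·4886 + 1·294) / 2 = 5180/2 = 2590.

2590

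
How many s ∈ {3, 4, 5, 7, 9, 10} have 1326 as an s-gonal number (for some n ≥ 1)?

1

s = 3: P(3, 51) = 1326. ✓
s = 4: P(4, 36) = 1296 and P(4, 37) = 1369; 1326 is not s-gonal.
s = 5: P(5, 29) = 1247 and P(5, 30) = 1335; 1326 is not s-gonal.
s = 7: P(7, 23) = 1288 and P(7, 24) = 1404; 1326 is not s-gonal.
s = 9: P(9, 19) = 1216 and P(9, 20) = 1350; 1326 is not s-gonal.
s = 10: P(10, 18) = 1242 and P(10, 19) = 1387; 1326 is not s-gonal.
Hits: s ∈ {3} → 1.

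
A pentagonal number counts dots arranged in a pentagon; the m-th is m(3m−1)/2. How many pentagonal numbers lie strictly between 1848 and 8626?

The n-th pentagonal number is n(3n−1)/2.
Smallest index with value > 1848: n = 36 (giving 1926).
Largest index with value < 8626: n = 75 (giving 8400).
Indices 36 through 75: 40 terms.

40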